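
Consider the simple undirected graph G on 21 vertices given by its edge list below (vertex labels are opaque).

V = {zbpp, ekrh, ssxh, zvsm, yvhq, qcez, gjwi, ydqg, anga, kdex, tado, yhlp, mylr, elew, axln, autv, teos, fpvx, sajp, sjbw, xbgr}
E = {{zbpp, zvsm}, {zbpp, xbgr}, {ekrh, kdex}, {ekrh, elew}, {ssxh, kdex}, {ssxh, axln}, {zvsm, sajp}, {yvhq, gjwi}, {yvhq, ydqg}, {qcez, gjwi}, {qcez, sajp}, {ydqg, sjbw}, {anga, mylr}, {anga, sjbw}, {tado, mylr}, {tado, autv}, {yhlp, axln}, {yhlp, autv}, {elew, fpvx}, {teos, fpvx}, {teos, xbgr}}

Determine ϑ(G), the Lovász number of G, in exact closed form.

N(elew) = {ekrh, fpvx}, |N(elew)| = 2.
deg(gjwi) = 2; N(gjwi) = {yvhq, qcez}.
Vertex autv has 2 neighbors: tado, yhlp.
N(yhlp) = {axln, autv}, |N(yhlp)| = 2.
deg(v) = 2 for all v (|V|=21); a single 21-cycle (edge-transitive).
A has 11 distinct eigenvalues ≈ [2.0, 1.911146, 1.652478, 1.24698, 0.730682, 0.14946, -0.445042, -1.0, -1.466104, -1.801938, -1.977662].
−21·(-2*cos(pi/21)) / ((2)−(-2*cos(pi/21))) = 21*cos(pi/21)/(cos(pi/21) + 1) = ϑ(G).
≈ 10.44103253 (to 8 d.p.).
10 ≤ 21*cos(pi/21)/(cos(pi/21) + 1) ≤ 11: both strict.

21*cos(pi/21)/(cos(pi/21) + 1)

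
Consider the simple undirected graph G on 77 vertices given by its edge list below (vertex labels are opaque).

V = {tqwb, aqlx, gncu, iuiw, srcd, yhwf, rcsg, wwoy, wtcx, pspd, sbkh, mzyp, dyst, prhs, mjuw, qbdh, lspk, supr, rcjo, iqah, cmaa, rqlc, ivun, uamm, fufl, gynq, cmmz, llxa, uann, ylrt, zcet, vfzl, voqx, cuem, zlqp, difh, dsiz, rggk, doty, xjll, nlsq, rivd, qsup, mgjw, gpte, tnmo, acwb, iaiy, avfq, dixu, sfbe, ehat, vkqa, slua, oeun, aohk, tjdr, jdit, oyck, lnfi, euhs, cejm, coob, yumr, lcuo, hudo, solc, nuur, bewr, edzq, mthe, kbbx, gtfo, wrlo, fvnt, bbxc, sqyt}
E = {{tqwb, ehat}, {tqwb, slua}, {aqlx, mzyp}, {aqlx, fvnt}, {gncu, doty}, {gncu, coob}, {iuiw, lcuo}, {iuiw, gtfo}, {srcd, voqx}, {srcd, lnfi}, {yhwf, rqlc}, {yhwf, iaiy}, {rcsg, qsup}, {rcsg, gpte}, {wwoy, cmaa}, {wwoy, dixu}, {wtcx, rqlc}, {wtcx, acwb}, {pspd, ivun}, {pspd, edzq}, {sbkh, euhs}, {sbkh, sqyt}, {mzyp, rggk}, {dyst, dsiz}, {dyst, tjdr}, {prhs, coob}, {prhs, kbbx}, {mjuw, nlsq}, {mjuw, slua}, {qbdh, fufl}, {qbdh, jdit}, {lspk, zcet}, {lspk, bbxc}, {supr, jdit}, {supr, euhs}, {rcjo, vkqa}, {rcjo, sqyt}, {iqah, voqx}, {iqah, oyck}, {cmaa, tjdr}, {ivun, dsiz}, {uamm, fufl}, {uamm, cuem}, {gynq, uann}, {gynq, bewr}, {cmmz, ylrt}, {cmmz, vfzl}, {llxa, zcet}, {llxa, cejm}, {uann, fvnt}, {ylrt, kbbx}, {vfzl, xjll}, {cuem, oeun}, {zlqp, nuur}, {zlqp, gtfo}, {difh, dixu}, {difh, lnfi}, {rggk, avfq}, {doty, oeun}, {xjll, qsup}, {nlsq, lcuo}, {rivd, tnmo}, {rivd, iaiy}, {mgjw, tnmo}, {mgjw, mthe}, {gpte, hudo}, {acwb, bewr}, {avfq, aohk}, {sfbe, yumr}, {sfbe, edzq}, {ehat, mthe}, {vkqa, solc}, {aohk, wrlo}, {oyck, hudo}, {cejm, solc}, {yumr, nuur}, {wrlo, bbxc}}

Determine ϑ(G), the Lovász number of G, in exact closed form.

77*cos(pi/77)/(cos(pi/77) + 1)

deg(sqyt) = 2; N(sqyt) = {sbkh, rcjo}.
N(aqlx) = {mzyp, fvnt}, |N(aqlx)| = 2.
Vertex iuiw has 2 neighbors: lcuo, gtfo.
deg(voqx) = 2; N(voqx) = {srcd, iqah}.
77-vertex 2-regular graph: connected 2-regular on 77 ⇒ C_{77}.
A has 39 distinct eigenvalues ≈ [2.0, 1.9933, 1.9734, 1.9404, 1.8944, 1.8358, 1.765, 1.6825, 1.5888, 1.4845, 1.3703, 1.247, 1.1154, 0.9764, 0.8308, 0.6798, 0.5242, 0.3651, 0.2036, 0.0408, -0.1223, -0.2846, -0.445, -0.6025, -0.7559, -0.9043, -1.0467, -1.1822, -1.3097, -1.4286, -1.5379, -1.637, -1.7252, -1.8019, -1.8667, -1.919, -1.9585, -1.985, -1.9983].
Lovász: ϑ = −77(-2*cos(pi/77))/(2+-(-1)*2*cos(pi/77)) = 77*cos(pi/77)/(cos(pi/77) + 1).
= 38.4839735… (decimal).
38 ≤ 77*cos(pi/77)/(cos(pi/77) + 1) ≤ 39: both strict.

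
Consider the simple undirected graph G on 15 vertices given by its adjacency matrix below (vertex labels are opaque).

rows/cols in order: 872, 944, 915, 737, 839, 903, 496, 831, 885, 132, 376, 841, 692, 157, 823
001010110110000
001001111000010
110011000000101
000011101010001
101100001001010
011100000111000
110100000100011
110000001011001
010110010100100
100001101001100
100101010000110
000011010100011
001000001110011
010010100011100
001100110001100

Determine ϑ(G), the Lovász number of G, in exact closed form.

Vertex 157 has 6 neighbors: 944, 839, 496, 376, 841, 692.
deg(841) = 6; N(841) = {839, 903, 831, 132, 157, 823}.
Vertex 831 has 6 neighbors: 872, 944, 885, 376, 841, 823.
deg(823) = 6; N(823) = {915, 737, 496, 831, 841, 692}.
15-vertex 6-regular graph: Kneser-type, 2-subsets of [6].
The 3 distinct eigenvalues: [6.0, 1.0, -3.0].
−15·(-3) / ((6)−(-3)) = 5 = ϑ(G).
ϑ(G) ≈ 5.0000.

5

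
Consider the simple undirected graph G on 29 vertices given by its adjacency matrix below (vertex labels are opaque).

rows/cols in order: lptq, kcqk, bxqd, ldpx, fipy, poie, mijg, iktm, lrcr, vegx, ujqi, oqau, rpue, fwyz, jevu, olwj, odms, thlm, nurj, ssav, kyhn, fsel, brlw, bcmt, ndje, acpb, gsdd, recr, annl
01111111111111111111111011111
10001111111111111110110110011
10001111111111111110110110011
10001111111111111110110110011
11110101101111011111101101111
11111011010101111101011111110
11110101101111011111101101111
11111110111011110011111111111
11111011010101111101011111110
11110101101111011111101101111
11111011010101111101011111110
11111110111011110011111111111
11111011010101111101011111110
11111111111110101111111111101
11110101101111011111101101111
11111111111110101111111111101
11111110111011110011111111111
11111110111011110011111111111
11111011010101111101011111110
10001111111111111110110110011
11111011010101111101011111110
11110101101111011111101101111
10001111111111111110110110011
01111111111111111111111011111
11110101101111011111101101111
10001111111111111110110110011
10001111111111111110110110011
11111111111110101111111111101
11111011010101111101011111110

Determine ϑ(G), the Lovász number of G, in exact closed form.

N(vegx) = {lptq, kcqk, bxqd, ldpx, poie, iktm, lrcr, ujqi, oqau, rpue, fwyz, olwj, odms, thlm, nurj, ssav, kyhn, brlw, bcmt, acpb, gsdd, recr, annl}, |N(vegx)| = 23.
Vertex poie has 22 neighbors: lptq, kcqk, bxqd, ldpx, fipy, mijg, iktm, vegx, oqau, fwyz, jevu, olwj, odms, thlm, ssav, fsel, brlw, bcmt, ndje, acpb, gsdd, recr.
deg(olwj) = 26; N(olwj) = {lptq, kcqk, bxqd, ldpx, fipy, poie, mijg, iktm, lrcr, vegx, ujqi, oqau, rpue, jevu, odms, thlm, nurj, ssav, kyhn, fsel, brlw, bcmt, ndje, acpb, gsdd, annl}.
Vertex annl has 22 neighbors: lptq, kcqk, bxqd, ldpx, fipy, mijg, iktm, vegx, oqau, fwyz, jevu, olwj, odms, thlm, ssav, fsel, brlw, bcmt, ndje, acpb, gsdd, recr.
Complete 6-partite, parts [7, 7, 6, 4, 3, 2]: perfect, ϑ = α = 7.
ϑ(G) ≈ 7.0000000.
Sandwich: α(G)=7 ≤ ϑ(G)=7 ≤ χ(Ḡ)=7 (collapsed).

7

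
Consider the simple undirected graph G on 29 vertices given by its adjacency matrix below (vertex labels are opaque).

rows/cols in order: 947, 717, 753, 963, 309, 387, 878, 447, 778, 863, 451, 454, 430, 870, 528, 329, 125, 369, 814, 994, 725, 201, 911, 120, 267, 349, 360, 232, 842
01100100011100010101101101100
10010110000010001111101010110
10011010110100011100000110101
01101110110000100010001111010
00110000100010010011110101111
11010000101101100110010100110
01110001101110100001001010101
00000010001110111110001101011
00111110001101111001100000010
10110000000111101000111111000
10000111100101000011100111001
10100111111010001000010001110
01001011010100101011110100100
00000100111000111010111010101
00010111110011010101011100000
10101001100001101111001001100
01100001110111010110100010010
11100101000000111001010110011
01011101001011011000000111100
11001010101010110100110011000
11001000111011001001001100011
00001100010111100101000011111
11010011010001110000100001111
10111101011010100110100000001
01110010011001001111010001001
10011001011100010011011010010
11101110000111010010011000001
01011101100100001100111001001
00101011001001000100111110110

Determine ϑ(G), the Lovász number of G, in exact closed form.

N(870) = {387, 778, 863, 451, 528, 329, 125, 814, 725, 201, 911, 267, 360, 842}, |N(870)| = 14.
N(120) = {947, 753, 963, 309, 387, 447, 863, 451, 430, 528, 369, 814, 725, 842}, |N(120)| = 14.
Vertex 528 has 14 neighbors: 963, 387, 878, 447, 778, 863, 430, 870, 329, 369, 994, 201, 911, 120.
Vertex 814 has 14 neighbors: 717, 963, 309, 387, 447, 451, 430, 870, 329, 125, 120, 267, 349, 360.
Every vertex has degree 14 (N=29); strongly regular (29,14,6,7).
A has 3 distinct eigenvalues ≈ [14.0, 2.19258, -3.19258].
Lovász: ϑ = −29(-sqrt(29)/2 - 1/2)/(14+-(-sqrt(29)/2 - 1/2)) = sqrt(29).
Numerically 5.385164807.

sqrt(29)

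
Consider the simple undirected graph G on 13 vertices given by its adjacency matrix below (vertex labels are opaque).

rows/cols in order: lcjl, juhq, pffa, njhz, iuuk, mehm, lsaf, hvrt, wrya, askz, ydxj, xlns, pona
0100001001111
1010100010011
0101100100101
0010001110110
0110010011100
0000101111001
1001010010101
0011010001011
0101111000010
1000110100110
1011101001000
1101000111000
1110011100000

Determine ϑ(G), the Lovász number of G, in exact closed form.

deg(njhz) = 6; N(njhz) = {pffa, lsaf, hvrt, wrya, ydxj, xlns}.
N(pona) = {lcjl, juhq, pffa, mehm, lsaf, hvrt}, |N(pona)| = 6.
deg(juhq) = 6; N(juhq) = {lcjl, pffa, iuuk, wrya, xlns, pona}.
N(lsaf) = {lcjl, njhz, mehm, wrya, ydxj, pona}, |N(lsaf)| = 6.
Regular of degree 6 on 13 vertices: SR(13,6,2,3) — a Paley graph.
The 3 distinct eigenvalues: [6.0, 1.303, -2.303].
ϑ = −N·λ_min/(λ_max−λ_min) = −13·(-sqrt(13)/2 - 1/2)/(6−(-sqrt(13)/2 - 1/2)) = sqrt(13).
≈ 3.6055513 (to 7 d.p.).

sqrt(13)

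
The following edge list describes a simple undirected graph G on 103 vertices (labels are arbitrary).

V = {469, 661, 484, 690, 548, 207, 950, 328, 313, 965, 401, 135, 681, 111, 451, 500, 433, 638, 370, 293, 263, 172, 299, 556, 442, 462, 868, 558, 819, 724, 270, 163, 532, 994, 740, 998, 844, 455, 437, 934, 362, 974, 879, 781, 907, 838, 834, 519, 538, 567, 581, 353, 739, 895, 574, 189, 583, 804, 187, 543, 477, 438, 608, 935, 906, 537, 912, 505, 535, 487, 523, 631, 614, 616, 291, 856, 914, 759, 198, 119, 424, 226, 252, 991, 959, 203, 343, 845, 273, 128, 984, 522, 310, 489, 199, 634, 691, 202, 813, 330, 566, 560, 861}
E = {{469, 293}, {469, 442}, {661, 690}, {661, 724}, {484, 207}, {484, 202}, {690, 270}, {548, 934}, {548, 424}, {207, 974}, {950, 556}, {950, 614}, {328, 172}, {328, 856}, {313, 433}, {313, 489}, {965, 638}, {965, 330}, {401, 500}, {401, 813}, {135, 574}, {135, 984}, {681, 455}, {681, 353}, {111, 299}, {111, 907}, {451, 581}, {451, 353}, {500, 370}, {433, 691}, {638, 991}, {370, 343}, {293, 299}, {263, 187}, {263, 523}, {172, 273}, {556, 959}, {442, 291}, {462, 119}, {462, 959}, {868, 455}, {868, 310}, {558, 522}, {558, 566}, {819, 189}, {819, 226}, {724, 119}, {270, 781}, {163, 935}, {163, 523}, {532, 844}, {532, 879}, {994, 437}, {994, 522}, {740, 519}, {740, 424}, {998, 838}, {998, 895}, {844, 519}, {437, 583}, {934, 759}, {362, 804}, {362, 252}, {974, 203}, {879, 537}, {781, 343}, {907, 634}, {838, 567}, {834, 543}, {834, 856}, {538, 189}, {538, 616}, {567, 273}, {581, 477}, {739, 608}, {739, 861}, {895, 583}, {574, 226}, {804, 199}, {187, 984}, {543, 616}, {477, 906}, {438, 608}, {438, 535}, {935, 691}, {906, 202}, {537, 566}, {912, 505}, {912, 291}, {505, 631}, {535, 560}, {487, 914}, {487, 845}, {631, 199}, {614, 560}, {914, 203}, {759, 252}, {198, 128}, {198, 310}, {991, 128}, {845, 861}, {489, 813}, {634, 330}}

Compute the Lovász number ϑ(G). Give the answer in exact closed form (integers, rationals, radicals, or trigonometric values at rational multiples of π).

deg(519) = 2; N(519) = {740, 844}.
N(845) = {487, 861}, |N(845)| = 2.
Vertex 856 has 2 neighbors: 328, 834.
deg(522) = 2; N(522) = {558, 994}.
Every vertex has degree 2 (N=103); connected 2-regular on 103 ⇒ C_{103}.
The 52 distinct eigenvalues: [2.0, 1.99628, 1.98513, 1.9666, 1.94076, 1.90769, 1.86752, 1.82041, 1.76653, 1.70608, 1.63928, 1.56638, 1.48765, 1.40339, 1.31391, 1.21954, 1.12063, 1.01756, 0.9107, 0.80045, 0.68722, 0.57144, 0.45353, 0.33394, 0.2131, 0.09147, -0.0305, -0.15236, -0.27365, -0.39392, -0.51273, -0.62963, -0.74418, -0.85597, -0.96458, -1.06959, -1.17063, -1.26731, -1.35928, -1.44619, -1.52772, -1.60357, -1.67345, -1.73711, -1.79431, -1.84483, -1.88849, -1.92512, -1.95459, -1.97679, -1.99163, -1.99907].
Lovász (edge-transitive): ϑ = −103·(-2*cos(pi/103))/((2)−(-2*cos(pi/103))) = 103*cos(pi/103)/(cos(pi/103) + 1).
= 51.488020467… (decimal).
Lovász sandwich 51 ≤ 103*cos(pi/103)/(cos(pi/103) + 1) ≤ 52: both strict.

103*cos(pi/103)/(cos(pi/103) + 1)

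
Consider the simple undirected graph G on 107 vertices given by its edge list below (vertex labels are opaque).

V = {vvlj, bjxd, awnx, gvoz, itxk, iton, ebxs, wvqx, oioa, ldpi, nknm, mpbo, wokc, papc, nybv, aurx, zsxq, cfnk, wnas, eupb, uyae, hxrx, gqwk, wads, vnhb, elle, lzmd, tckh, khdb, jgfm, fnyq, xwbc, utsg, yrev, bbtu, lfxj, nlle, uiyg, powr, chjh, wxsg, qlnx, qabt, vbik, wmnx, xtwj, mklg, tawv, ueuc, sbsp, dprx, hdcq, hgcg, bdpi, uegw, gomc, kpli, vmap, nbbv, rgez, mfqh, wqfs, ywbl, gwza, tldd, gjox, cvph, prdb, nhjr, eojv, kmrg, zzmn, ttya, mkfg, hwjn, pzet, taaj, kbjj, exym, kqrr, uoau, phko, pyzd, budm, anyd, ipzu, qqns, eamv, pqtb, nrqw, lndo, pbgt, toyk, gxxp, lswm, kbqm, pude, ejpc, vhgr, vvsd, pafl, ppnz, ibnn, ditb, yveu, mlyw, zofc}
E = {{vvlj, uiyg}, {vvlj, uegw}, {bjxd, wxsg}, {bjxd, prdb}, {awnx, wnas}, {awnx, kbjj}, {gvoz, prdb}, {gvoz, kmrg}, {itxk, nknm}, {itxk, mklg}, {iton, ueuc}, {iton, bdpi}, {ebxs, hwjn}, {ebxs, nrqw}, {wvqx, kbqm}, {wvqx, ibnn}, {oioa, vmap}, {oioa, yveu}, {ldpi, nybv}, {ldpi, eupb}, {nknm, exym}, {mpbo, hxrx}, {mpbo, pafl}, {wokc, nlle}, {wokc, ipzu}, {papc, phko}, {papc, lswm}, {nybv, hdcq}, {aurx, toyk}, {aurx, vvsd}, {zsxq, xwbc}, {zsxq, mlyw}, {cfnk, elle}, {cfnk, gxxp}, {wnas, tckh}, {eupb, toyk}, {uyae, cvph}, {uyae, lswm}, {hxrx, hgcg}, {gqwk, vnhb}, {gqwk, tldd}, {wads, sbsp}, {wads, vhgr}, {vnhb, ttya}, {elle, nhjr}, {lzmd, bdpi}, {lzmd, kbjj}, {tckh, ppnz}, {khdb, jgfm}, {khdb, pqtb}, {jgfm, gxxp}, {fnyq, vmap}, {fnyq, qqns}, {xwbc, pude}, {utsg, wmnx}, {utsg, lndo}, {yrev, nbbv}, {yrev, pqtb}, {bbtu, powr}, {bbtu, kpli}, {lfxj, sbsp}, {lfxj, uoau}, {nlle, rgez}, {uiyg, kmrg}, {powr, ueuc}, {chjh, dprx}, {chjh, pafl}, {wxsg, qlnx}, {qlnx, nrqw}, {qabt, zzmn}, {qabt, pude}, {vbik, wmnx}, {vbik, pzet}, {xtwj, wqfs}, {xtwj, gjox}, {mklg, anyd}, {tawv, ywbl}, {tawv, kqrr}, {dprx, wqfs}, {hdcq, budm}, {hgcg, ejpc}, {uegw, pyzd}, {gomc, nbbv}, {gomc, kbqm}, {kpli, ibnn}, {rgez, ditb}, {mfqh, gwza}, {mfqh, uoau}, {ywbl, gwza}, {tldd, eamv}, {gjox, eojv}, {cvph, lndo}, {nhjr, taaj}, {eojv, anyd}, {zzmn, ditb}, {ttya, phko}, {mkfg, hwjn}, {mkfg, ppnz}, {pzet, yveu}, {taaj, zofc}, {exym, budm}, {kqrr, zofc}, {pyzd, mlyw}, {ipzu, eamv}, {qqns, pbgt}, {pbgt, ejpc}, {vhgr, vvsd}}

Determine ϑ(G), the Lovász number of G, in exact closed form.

N(eamv) = {tldd, ipzu}, |N(eamv)| = 2.
deg(gjox) = 2; N(gjox) = {xtwj, eojv}.
N(hwjn) = {ebxs, mkfg}, |N(hwjn)| = 2.
N(ywbl) = {tawv, gwza}, |N(ywbl)| = 2.
deg(v) = 2 for all v (|V|=107); this is C_{107}, the 107-cycle.
A has 54 distinct eigenvalues ≈ [2.0, 1.9966, 1.9862, 1.969, 1.9451, 1.9144, 1.8771, 1.8334, 1.7833, 1.7271, 1.665, 1.5971, 1.5237, 1.445, 1.3614, 1.273, 1.1803, 1.0835, 0.983, 0.8791, 0.7721, 0.6625, 0.5506, 0.4369, 0.3216, 0.2052, 0.0881, -0.0294, -0.1467, -0.2635, -0.3794, -0.494, -0.6069, -0.7176, -0.826, -0.9314, -1.0337, -1.1324, -1.2272, -1.3178, -1.4038, -1.485, -1.561, -1.6317, -1.6968, -1.756, -1.8092, -1.8561, -1.8966, -1.9306, -1.9579, -1.9785, -1.9922, -1.9991].
With N=107: ϑ(G) = 107·(-(-1)*2*cos(pi/107))/(2−(-2*cos(pi/107))) = 107*cos(pi/107)/(cos(pi/107) + 1).
= 53.4885… (decimal).
α=53, χ(Ḡ)=54; ϑ=107*cos(pi/107)/(cos(pi/107) + 1) lies between (both strict).

107*cos(pi/107)/(cos(pi/107) + 1)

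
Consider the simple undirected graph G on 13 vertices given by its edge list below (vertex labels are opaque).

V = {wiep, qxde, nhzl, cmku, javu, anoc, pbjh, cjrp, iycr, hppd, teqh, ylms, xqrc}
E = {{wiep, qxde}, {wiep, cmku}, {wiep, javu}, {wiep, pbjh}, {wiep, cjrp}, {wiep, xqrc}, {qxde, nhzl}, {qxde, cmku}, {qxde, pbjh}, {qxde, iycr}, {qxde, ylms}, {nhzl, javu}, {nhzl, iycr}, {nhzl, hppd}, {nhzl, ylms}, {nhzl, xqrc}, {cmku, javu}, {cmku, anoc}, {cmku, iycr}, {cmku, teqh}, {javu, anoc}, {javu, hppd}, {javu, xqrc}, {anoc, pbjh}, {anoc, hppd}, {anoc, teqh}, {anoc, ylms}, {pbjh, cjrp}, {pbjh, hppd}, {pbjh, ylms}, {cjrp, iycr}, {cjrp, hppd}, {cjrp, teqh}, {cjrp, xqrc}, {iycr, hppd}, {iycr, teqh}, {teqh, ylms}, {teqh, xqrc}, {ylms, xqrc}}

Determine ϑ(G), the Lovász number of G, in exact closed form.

sqrt(13)

Vertex cjrp has 6 neighbors: wiep, pbjh, iycr, hppd, teqh, xqrc.
deg(pbjh) = 6; N(pbjh) = {wiep, qxde, anoc, cjrp, hppd, ylms}.
deg(anoc) = 6; N(anoc) = {cmku, javu, pbjh, hppd, teqh, ylms}.
N(hppd) = {nhzl, javu, anoc, pbjh, cjrp, iycr}, |N(hppd)| = 6.
G on 13 vertices is 6-regular; Paley(13): SR with (k,λ,μ)=(6,2,3).
A has 3 distinct eigenvalues ≈ [6.0, 1.303, -2.303].
λ_max=6, λ_min=-sqrt(13)/2 - 1/2; ϑ = −13·λ_min/(λ_max−λ_min) = sqrt(13).
≈ 3.6055513 (to 7 d.p.).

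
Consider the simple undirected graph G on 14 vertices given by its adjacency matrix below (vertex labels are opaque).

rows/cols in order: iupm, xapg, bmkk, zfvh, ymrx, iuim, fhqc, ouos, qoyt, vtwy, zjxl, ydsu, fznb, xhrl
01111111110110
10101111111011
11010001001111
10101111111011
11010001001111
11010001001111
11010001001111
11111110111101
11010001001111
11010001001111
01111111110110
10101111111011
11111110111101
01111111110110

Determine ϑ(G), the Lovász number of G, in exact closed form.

6

N(fhqc) = {iupm, xapg, zfvh, ouos, zjxl, ydsu, fznb, xhrl}, |N(fhqc)| = 8.
N(xapg) = {iupm, bmkk, ymrx, iuim, fhqc, ouos, qoyt, vtwy, zjxl, fznb, xhrl}, |N(xapg)| = 11.
Vertex ymrx has 8 neighbors: iupm, xapg, zfvh, ouos, zjxl, ydsu, fznb, xhrl.
N(vtwy) = {iupm, xapg, zfvh, ouos, zjxl, ydsu, fznb, xhrl}, |N(vtwy)| = 8.
Complete 4-partite, parts [6, 3, 3, 2]: perfect, ϑ = α = 6.
Numerically 6.000000.
Sandwich: α(G)=6 ≤ ϑ(G)=6 ≤ χ(Ḡ)=6 (collapsed).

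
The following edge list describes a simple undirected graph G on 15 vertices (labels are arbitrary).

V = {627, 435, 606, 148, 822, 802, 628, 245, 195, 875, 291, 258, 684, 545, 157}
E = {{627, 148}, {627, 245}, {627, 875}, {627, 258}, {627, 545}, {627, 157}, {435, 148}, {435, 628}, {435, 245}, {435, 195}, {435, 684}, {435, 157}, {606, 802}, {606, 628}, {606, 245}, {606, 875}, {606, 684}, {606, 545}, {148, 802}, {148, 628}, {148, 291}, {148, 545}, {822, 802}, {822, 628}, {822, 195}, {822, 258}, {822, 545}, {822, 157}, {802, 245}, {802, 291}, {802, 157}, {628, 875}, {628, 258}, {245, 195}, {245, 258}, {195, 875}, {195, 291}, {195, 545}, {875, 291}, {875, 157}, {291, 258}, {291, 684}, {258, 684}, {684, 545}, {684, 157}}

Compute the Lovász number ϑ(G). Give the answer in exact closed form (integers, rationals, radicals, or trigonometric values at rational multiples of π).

Vertex 822 has 6 neighbors: 802, 628, 195, 258, 545, 157.
Vertex 802 has 6 neighbors: 606, 148, 822, 245, 291, 157.
deg(875) = 6; N(875) = {627, 606, 628, 195, 291, 157}.
N(157) = {627, 435, 822, 802, 875, 684}, |N(157)| = 6.
deg(v) = 6 for all v (|V|=15); Kneser-type, 2-subsets of [6].
spec(A) ≈ [6.0, 1.0, -3.0] (distinct, 3 d.p.).
Lovász (edge-transitive): ϑ = −15·(-3)/((6)−(-3)) = 5.
= 5.00000000… (decimal).

5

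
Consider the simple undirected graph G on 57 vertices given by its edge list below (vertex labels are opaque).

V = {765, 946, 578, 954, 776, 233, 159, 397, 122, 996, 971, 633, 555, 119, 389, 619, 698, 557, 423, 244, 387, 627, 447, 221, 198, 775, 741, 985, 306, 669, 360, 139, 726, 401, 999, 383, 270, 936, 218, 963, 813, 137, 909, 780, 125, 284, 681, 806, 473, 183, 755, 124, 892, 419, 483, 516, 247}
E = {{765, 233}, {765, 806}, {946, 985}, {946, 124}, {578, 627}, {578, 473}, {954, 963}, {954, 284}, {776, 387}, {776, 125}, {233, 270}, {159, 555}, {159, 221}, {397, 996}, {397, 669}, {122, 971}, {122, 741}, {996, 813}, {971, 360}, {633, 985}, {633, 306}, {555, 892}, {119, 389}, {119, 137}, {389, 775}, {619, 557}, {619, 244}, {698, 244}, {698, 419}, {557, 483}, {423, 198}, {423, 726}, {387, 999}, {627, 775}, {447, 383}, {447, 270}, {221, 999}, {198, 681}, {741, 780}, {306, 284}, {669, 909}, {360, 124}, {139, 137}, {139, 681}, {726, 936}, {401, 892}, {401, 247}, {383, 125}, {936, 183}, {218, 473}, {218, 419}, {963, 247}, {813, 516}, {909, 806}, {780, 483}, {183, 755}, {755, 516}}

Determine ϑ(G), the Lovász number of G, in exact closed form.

57*cos(pi/57)/(cos(pi/57) + 1)

Vertex 741 has 2 neighbors: 122, 780.
N(971) = {122, 360}, |N(971)| = 2.
Vertex 389 has 2 neighbors: 119, 775.
N(578) = {627, 473}, |N(578)| = 2.
G on 57 vertices is 2-regular; the odd cycle C_{57}.
A has 29 distinct eigenvalues ≈ [2.0, 1.9879, 1.9516, 1.8916, 1.8087, 1.7038, 1.5783, 1.4336, 1.2714, 1.0939, 0.9031, 0.7013, 0.491, 0.2747, 0.0551, -0.1652, -0.3834, -0.597, -0.8034, -1.0, -1.1845, -1.3546, -1.5082, -1.6436, -1.7589, -1.853, -1.9245, -1.9727, -1.997].
−57·(-2*cos(pi/57)) / ((2)−(-2*cos(pi/57))) = 57*cos(pi/57)/(cos(pi/57) + 1) = ϑ(G).
≈ 28.478345 (to 6 d.p.).
Sandwich: α(G)=28 ≤ ϑ(G)=57*cos(pi/57)/(cos(pi/57) + 1) ≤ χ(Ḡ)=29 (both strict).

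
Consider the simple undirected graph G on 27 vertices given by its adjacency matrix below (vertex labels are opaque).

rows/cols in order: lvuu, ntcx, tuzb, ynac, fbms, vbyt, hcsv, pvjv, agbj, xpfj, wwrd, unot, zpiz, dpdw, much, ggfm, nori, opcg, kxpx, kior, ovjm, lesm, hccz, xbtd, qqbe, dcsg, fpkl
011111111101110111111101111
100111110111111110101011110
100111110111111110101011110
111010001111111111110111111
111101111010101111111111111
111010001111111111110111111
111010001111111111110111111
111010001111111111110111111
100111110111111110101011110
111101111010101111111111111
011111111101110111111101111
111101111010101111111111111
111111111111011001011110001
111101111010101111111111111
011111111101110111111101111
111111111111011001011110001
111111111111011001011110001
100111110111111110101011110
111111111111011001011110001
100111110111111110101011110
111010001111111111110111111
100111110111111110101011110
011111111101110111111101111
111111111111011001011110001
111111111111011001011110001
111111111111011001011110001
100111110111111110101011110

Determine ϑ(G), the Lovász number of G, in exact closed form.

Vertex nori has 20 neighbors: lvuu, ntcx, tuzb, ynac, fbms, vbyt, hcsv, pvjv, agbj, xpfj, wwrd, unot, dpdw, much, opcg, kior, ovjm, lesm, hccz, fpkl.
N(opcg) = {lvuu, ynac, fbms, vbyt, hcsv, pvjv, xpfj, wwrd, unot, zpiz, dpdw, much, ggfm, nori, kxpx, ovjm, hccz, xbtd, qqbe, dcsg}, |N(opcg)| = 20.
Vertex wwrd has 23 neighbors: ntcx, tuzb, ynac, fbms, vbyt, hcsv, pvjv, agbj, xpfj, unot, zpiz, dpdw, ggfm, nori, opcg, kxpx, kior, ovjm, lesm, xbtd, qqbe, dcsg, fpkl.
Vertex kxpx has 20 neighbors: lvuu, ntcx, tuzb, ynac, fbms, vbyt, hcsv, pvjv, agbj, xpfj, wwrd, unot, dpdw, much, opcg, kior, ovjm, lesm, hccz, fpkl.
Complete 5-partite, parts [7, 7, 5, 4, 4]: perfect, ϑ = α = 7.
Numerically 7.000000.
Check 7 ≤ 7 ≤ 7: collapsed.

7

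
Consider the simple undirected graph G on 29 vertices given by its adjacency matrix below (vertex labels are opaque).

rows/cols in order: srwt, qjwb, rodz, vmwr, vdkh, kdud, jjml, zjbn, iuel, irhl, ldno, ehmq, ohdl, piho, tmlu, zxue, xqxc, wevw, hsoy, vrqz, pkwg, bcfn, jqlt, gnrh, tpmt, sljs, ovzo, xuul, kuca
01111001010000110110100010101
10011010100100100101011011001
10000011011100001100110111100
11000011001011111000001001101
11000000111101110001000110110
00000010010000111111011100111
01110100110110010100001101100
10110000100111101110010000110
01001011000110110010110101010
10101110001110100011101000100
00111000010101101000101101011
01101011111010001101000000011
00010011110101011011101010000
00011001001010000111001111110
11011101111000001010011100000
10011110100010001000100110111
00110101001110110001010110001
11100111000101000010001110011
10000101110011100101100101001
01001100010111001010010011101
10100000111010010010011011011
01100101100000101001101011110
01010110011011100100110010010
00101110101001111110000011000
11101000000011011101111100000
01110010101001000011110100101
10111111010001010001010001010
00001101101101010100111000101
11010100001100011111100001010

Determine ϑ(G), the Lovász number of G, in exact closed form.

sqrt(29)

N(rodz) = {srwt, jjml, zjbn, irhl, ldno, ehmq, xqxc, wevw, pkwg, bcfn, gnrh, tpmt, sljs, ovzo}, |N(rodz)| = 14.
Vertex vrqz has 14 neighbors: qjwb, vdkh, kdud, irhl, ehmq, ohdl, piho, xqxc, hsoy, bcfn, tpmt, sljs, ovzo, kuca.
deg(sljs) = 14; N(sljs) = {qjwb, rodz, vmwr, jjml, iuel, ldno, piho, hsoy, vrqz, pkwg, bcfn, gnrh, ovzo, kuca}.
deg(zxue) = 14; N(zxue) = {srwt, vmwr, vdkh, kdud, jjml, iuel, ohdl, xqxc, pkwg, gnrh, tpmt, ovzo, xuul, kuca}.
deg(v) = 14 for all v (|V|=29); SR(29,14,6,7) — a Paley graph.
Distinct eigenvalues (to 6 d.p.): [14.0, 2.192582, -3.192582].
Lovász (edge-transitive): ϑ = −29·(-sqrt(29)/2 - 1/2)/((14)−(-sqrt(29)/2 - 1/2)) = sqrt(29).
Numerically 5.38516481.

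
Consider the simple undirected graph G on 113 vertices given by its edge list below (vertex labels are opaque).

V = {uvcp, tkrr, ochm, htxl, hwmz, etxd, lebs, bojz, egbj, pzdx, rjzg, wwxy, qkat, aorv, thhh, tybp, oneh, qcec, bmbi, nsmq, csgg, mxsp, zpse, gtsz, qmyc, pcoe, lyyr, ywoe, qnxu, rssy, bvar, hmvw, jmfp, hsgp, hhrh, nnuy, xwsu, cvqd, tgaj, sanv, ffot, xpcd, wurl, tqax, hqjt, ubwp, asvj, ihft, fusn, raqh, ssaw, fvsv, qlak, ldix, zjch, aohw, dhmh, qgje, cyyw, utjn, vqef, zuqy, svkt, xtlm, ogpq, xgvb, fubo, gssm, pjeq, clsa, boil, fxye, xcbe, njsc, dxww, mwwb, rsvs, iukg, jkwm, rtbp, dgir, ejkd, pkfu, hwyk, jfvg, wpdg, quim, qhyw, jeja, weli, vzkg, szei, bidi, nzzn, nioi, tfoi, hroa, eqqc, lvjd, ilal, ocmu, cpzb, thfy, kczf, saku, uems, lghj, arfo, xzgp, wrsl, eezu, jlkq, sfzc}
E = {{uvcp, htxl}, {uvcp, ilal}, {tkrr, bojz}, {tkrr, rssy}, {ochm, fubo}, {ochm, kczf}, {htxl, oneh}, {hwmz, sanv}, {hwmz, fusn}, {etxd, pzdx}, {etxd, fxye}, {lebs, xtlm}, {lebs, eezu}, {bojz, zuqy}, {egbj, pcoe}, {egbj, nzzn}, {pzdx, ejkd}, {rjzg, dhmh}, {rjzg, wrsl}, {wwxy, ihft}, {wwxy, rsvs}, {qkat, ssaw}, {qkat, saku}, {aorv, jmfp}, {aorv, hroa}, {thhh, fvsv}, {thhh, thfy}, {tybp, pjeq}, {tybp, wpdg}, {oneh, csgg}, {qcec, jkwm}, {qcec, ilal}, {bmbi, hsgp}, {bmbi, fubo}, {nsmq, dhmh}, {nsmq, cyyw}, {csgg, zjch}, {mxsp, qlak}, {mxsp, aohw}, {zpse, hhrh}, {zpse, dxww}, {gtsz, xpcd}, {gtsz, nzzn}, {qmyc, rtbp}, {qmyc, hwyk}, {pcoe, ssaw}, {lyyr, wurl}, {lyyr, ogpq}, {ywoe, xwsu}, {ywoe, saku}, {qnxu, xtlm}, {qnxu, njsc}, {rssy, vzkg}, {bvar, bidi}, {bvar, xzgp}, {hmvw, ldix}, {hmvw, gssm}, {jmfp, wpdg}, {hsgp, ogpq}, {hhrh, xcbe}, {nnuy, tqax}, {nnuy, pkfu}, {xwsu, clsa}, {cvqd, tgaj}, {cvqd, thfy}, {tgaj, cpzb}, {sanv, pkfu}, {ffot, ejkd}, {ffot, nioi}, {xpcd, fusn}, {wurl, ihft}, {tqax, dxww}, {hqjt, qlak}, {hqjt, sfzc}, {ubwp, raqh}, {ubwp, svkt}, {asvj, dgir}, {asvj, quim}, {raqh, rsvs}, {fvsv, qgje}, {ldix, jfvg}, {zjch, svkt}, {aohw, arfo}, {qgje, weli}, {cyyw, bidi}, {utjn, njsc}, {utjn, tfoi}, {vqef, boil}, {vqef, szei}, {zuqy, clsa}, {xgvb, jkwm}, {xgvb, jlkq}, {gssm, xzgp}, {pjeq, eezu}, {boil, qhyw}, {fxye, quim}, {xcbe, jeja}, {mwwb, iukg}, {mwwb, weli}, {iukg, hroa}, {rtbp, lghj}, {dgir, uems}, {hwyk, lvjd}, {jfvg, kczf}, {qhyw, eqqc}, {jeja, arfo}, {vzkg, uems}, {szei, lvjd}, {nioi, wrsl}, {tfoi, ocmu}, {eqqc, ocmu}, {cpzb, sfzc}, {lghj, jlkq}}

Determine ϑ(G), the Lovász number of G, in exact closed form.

N(rtbp) = {qmyc, lghj}, |N(rtbp)| = 2.
deg(bojz) = 2; N(bojz) = {tkrr, zuqy}.
N(qcec) = {jkwm, ilal}, |N(qcec)| = 2.
deg(fusn) = 2; N(fusn) = {hwmz, xpcd}.
G on 113 vertices is 2-regular; connected 2-regular on 113 ⇒ C_{113}.
The 57 distinct eigenvalues: [2.0, 1.997, 1.988, 1.972, 1.951, 1.923, 1.89, 1.85, 1.805, 1.755, 1.699, 1.637, 1.571, 1.5, 1.424, 1.344, 1.259, 1.171, 1.079, 0.984, 0.886, 0.785, 0.681, 0.576, 0.468, 0.359, 0.25, 0.139, 0.028, -0.083, -0.194, -0.305, -0.414, -0.522, -0.629, -0.733, -0.835, -0.935, -1.032, -1.126, -1.216, -1.302, -1.384, -1.462, -1.536, -1.605, -1.669, -1.727, -1.781, -1.829, -1.871, -1.907, -1.938, -1.962, -1.981, -1.993, -1.999].
λ_max=2, λ_min=-2*cos(pi/113); ϑ = −113·λ_min/(λ_max−λ_min) = 113*cos(pi/113)/(cos(pi/113) + 1).
Numerically 56.48908089.
56 ≤ 113*cos(pi/113)/(cos(pi/113) + 1) ≤ 57: both strict.

113*cos(pi/113)/(cos(pi/113) + 1)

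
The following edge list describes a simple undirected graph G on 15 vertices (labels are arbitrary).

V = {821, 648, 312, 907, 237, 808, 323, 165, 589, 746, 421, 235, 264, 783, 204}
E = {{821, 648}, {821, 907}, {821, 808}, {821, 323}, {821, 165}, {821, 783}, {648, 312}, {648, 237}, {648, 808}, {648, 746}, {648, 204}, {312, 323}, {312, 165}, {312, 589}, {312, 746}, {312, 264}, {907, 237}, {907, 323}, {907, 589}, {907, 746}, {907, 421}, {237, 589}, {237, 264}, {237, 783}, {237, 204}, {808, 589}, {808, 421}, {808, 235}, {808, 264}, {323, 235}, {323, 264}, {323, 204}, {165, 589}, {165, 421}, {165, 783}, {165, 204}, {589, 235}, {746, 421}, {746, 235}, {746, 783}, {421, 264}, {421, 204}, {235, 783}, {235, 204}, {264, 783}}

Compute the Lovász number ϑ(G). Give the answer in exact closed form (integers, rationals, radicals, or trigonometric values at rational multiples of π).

5

N(235) = {808, 323, 589, 746, 783, 204}, |N(235)| = 6.
N(808) = {821, 648, 589, 421, 235, 264}, |N(808)| = 6.
deg(746) = 6; N(746) = {648, 312, 907, 421, 235, 783}.
N(165) = {821, 312, 589, 421, 783, 204}, |N(165)| = 6.
Regular of degree 6 on 15 vertices: Kneser-type, 2-subsets of [6].
A has 3 distinct eigenvalues ≈ [6.0, 1.0, -3.0].
−15·(-3) / ((6)−(-3)) = 5 = ϑ(G).
ϑ(G) ≈ 5.00000000.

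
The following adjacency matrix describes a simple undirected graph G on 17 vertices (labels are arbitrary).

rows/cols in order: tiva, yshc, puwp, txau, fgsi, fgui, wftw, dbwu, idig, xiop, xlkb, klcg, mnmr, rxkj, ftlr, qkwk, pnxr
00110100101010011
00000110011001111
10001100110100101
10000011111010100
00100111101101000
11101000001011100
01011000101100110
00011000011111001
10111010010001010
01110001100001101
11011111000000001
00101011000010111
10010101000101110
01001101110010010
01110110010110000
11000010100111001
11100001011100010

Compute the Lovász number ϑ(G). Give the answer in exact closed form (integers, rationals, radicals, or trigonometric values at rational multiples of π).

N(dbwu) = {txau, fgsi, xiop, xlkb, klcg, mnmr, rxkj, pnxr}, |N(dbwu)| = 8.
N(qkwk) = {tiva, yshc, wftw, idig, klcg, mnmr, rxkj, pnxr}, |N(qkwk)| = 8.
Vertex pnxr has 8 neighbors: tiva, yshc, puwp, dbwu, xiop, xlkb, klcg, qkwk.
Vertex puwp has 8 neighbors: tiva, fgsi, fgui, idig, xiop, klcg, ftlr, pnxr.
G on 17 vertices is 8-regular; SR(17,8,3,4) — a Paley graph.
A has 3 distinct eigenvalues ≈ [8.0, 1.56155, -2.56155].
Lovász: ϑ = −17(-sqrt(17)/2 - 1/2)/(8+-(-sqrt(17)/2 - 1/2)) = sqrt(17).
≈ 4.1231 (to 4 d.p.).

sqrt(17)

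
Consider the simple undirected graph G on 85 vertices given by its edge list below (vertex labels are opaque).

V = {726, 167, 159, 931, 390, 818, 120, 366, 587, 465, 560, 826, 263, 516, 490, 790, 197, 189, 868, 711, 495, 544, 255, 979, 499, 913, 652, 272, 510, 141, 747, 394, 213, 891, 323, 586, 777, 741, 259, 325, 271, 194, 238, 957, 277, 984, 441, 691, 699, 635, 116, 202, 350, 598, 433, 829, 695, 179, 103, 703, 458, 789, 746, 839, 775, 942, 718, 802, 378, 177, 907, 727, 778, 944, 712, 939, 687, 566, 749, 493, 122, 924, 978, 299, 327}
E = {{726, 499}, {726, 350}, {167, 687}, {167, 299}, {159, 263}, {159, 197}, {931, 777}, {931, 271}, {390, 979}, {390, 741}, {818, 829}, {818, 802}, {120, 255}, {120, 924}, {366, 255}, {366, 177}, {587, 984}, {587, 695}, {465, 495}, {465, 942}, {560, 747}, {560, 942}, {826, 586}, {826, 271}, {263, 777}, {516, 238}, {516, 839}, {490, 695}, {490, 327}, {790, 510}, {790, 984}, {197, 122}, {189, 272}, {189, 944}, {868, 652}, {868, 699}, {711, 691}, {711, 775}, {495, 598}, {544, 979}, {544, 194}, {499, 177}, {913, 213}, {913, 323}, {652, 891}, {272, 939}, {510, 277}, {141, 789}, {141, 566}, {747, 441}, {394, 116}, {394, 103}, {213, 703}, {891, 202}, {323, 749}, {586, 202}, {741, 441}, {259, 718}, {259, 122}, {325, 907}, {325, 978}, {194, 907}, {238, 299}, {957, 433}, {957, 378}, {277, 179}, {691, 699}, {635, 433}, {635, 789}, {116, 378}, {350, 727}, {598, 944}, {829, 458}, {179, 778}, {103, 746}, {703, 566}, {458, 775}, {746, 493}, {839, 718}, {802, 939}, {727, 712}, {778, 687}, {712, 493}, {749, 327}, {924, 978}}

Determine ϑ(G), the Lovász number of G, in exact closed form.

Vertex 390 has 2 neighbors: 979, 741.
N(120) = {255, 924}, |N(120)| = 2.
deg(868) = 2; N(868) = {652, 699}.
Vertex 931 has 2 neighbors: 777, 271.
2-regular, N=85; this is C_{85}, the 85-cycle.
A has 43 distinct eigenvalues ≈ [2.0, 1.9945, 1.9782, 1.951, 1.9132, 1.8649, 1.8065, 1.7382, 1.6604, 1.5735, 1.478, 1.3745, 1.2634, 1.1455, 1.0213, 0.8915, 0.7568, 0.618, 0.4759, 0.3311, 0.1845, 0.037, -0.1108, -0.258, -0.4038, -0.5473, -0.6879, -0.8247, -0.957, -1.0841, -1.2053, -1.3198, -1.4272, -1.5268, -1.618, -1.7004, -1.7735, -1.837, -1.8904, -1.9334, -1.9659, -1.9877, -1.9986].
Lovász: ϑ = −85(-2*cos(pi/85))/(2+-(-1)*2*cos(pi/85)) = 85*cos(pi/85)/(cos(pi/85) + 1).
≈ 42.485483 (to 6 d.p.).
α=42, χ(Ḡ)=43; ϑ=85*cos(pi/85)/(cos(pi/85) + 1) lies between (both strict).

85*cos(pi/85)/(cos(pi/85) + 1)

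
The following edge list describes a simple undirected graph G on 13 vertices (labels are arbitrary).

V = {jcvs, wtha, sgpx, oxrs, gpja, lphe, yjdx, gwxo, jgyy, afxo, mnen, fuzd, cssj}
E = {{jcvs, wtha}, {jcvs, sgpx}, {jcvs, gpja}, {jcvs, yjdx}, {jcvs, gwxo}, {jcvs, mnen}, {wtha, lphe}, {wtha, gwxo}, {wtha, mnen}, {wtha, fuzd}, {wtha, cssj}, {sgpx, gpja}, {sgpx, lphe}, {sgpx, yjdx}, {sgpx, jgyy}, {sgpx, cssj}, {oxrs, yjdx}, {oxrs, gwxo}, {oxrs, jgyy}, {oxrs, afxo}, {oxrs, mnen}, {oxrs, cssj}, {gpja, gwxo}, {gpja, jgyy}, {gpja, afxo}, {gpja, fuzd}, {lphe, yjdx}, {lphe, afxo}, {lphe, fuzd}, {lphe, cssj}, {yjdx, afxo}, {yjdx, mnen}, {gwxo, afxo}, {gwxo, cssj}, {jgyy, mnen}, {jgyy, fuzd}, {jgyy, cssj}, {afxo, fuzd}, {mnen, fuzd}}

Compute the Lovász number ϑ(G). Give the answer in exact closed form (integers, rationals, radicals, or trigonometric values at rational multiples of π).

sqrt(13)

Vertex lphe has 6 neighbors: wtha, sgpx, yjdx, afxo, fuzd, cssj.
N(mnen) = {jcvs, wtha, oxrs, yjdx, jgyy, fuzd}, |N(mnen)| = 6.
Vertex jcvs has 6 neighbors: wtha, sgpx, gpja, yjdx, gwxo, mnen.
Vertex afxo has 6 neighbors: oxrs, gpja, lphe, yjdx, gwxo, fuzd.
G on 13 vertices is 6-regular; strongly regular (13,6,2,3).
A has 3 distinct eigenvalues ≈ [6.0, 1.30278, -2.30278].
Lovász (edge-transitive): ϑ = −13·(-sqrt(13)/2 - 1/2)/((6)−(-sqrt(13)/2 - 1/2)) = sqrt(13).
ϑ(G) ≈ 3.6055513.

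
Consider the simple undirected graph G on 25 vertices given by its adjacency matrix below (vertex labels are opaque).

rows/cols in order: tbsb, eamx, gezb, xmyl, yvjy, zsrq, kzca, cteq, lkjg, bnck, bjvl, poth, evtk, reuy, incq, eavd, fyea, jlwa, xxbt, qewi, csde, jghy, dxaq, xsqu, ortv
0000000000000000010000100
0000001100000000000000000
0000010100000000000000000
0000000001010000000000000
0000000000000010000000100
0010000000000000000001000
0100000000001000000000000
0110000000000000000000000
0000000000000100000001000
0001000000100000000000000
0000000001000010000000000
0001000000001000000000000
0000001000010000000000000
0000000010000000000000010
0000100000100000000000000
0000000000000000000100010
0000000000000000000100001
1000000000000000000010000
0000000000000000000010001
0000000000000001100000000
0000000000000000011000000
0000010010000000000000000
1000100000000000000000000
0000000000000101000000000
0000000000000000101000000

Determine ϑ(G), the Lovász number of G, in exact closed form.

25*cos(pi/25)/(cos(pi/25) + 1)

Vertex cteq has 2 neighbors: eamx, gezb.
deg(fyea) = 2; N(fyea) = {qewi, ortv}.
N(bnck) = {xmyl, bjvl}, |N(bnck)| = 2.
N(lkjg) = {reuy, jghy}, |N(lkjg)| = 2.
25-vertex 2-regular graph: the odd cycle C_{25}.
The 13 distinct eigenvalues: [2.0, 1.937, 1.753, 1.458, 1.072, 0.618, 0.126, -0.375, -0.852, -1.275, -1.618, -1.86, -1.984].
λ_max=2, λ_min=-2*cos(pi/25); ϑ = −25·λ_min/(λ_max−λ_min) = 25*cos(pi/25)/(cos(pi/25) + 1).
Numerically 12.45052.
Sandwich: α(G)=12 ≤ ϑ(G)=25*cos(pi/25)/(cos(pi/25) + 1) ≤ χ(Ḡ)=13 (both strict).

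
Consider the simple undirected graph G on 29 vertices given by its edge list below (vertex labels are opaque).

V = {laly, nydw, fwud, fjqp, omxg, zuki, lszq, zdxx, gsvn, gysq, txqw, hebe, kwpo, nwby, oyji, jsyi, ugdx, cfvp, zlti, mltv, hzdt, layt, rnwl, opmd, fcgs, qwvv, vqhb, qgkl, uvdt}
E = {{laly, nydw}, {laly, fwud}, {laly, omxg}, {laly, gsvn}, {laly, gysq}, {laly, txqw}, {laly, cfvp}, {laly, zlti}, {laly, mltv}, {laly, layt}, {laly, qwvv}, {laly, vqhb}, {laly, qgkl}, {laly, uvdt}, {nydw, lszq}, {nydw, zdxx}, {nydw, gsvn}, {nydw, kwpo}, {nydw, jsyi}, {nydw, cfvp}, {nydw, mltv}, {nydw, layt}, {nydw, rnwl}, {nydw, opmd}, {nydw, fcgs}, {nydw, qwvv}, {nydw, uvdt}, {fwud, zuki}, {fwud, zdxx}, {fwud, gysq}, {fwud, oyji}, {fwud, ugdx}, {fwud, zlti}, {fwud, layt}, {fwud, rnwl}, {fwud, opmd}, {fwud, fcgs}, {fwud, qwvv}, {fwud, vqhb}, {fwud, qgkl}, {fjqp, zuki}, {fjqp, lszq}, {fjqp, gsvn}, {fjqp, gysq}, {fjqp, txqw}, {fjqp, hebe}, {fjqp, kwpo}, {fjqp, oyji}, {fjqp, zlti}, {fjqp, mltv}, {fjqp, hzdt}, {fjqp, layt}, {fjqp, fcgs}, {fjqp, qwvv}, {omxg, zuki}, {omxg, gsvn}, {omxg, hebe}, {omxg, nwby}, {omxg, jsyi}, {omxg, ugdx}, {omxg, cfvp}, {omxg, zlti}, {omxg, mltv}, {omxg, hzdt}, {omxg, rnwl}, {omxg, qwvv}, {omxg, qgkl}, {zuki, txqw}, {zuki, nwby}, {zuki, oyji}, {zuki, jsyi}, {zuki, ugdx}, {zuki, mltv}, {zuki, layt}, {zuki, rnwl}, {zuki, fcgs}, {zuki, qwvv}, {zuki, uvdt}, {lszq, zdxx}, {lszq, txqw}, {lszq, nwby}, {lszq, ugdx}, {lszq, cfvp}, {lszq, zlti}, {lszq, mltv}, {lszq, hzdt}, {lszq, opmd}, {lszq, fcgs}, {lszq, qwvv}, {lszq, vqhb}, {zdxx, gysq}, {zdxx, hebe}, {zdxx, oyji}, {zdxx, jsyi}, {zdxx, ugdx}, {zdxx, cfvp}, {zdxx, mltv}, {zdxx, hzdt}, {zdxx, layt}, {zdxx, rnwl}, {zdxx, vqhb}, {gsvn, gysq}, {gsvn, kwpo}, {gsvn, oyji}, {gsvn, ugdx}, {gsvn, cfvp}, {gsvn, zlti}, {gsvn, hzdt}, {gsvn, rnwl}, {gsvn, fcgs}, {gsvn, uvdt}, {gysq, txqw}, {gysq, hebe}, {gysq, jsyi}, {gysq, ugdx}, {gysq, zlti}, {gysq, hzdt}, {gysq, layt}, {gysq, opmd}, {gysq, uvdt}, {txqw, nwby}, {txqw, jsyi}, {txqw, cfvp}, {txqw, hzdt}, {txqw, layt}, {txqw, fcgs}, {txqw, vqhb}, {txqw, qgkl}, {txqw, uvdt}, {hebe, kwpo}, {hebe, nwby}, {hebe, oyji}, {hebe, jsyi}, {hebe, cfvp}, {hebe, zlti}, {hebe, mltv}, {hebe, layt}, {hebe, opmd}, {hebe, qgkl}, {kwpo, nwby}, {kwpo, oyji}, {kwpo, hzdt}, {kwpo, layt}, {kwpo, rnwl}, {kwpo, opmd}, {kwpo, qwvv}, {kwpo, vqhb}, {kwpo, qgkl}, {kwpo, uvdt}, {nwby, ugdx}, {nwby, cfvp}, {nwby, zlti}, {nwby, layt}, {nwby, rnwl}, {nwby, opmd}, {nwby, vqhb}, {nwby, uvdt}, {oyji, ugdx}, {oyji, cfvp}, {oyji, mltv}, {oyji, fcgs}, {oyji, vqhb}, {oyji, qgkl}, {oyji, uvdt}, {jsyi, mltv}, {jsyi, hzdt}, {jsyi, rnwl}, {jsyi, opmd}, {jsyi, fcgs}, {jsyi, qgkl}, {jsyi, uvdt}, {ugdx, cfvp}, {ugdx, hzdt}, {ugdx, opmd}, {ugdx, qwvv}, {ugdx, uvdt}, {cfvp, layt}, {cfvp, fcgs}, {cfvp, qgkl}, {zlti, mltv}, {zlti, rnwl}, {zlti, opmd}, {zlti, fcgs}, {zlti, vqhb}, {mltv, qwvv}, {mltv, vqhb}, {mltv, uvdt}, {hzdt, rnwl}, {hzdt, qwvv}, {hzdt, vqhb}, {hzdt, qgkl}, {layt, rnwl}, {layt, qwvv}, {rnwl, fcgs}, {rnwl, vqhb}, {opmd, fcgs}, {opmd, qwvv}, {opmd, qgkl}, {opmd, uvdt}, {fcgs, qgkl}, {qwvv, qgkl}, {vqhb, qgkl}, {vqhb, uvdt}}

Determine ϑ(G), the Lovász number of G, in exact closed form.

sqrt(29)

deg(uvdt) = 14; N(uvdt) = {laly, nydw, zuki, gsvn, gysq, txqw, kwpo, nwby, oyji, jsyi, ugdx, mltv, opmd, vqhb}.
deg(omxg) = 14; N(omxg) = {laly, zuki, gsvn, hebe, nwby, jsyi, ugdx, cfvp, zlti, mltv, hzdt, rnwl, qwvv, qgkl}.
N(lszq) = {nydw, fjqp, zdxx, txqw, nwby, ugdx, cfvp, zlti, mltv, hzdt, opmd, fcgs, qwvv, vqhb}, |N(lszq)| = 14.
deg(zuki) = 14; N(zuki) = {fwud, fjqp, omxg, txqw, nwby, oyji, jsyi, ugdx, mltv, layt, rnwl, fcgs, qwvv, uvdt}.
14-regular, N=29; strongly regular (29,14,6,7).
The 3 distinct eigenvalues: [14.0, 2.19258, -3.19258].
Lovász: ϑ = −29(-sqrt(29)/2 - 1/2)/(14+-(-sqrt(29)/2 - 1/2)) = sqrt(29).
Numerically 5.3851648.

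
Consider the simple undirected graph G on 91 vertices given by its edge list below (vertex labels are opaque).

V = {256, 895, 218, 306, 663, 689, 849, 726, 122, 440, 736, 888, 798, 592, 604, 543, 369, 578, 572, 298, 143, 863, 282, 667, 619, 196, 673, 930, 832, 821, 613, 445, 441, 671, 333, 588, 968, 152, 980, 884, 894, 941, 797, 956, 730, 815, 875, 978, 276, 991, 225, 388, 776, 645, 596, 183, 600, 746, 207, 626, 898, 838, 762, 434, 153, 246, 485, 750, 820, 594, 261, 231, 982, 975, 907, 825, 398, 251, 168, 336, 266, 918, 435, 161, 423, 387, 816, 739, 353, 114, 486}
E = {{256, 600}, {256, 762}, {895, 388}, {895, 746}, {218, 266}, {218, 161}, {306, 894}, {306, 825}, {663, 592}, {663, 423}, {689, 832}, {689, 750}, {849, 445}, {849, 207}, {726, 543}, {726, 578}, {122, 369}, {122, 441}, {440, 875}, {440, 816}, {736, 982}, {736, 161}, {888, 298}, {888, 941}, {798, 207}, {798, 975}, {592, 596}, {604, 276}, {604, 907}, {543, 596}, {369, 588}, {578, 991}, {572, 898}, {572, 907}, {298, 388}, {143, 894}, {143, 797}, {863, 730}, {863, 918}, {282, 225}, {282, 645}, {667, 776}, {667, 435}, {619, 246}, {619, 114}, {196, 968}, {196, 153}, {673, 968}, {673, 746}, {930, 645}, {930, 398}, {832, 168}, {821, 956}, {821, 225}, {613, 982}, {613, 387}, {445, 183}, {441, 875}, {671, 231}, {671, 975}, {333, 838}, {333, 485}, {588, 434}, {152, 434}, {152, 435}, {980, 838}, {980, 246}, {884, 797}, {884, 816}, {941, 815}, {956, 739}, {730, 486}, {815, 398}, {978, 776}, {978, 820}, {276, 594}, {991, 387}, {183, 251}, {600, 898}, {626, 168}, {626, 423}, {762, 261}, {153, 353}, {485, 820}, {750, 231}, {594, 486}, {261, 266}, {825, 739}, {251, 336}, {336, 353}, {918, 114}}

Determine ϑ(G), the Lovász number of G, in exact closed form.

Vertex 613 has 2 neighbors: 982, 387.
Vertex 907 has 2 neighbors: 604, 572.
deg(600) = 2; N(600) = {256, 898}.
Vertex 266 has 2 neighbors: 218, 261.
Regular of degree 2 on 91 vertices: connected 2-regular on 91 ⇒ C_{91}.
Distinct eigenvalues (to 6 d.p.): [2.0, 1.995235, 1.980961, 1.957247, 1.924206, 1.881995, 1.830816, 1.770912, 1.702569, 1.626112, 1.541906, 1.450353, 1.351887, 1.24698, 1.136129, 1.019865, 0.898741, 0.773333, 0.644241, 0.512078, 0.377475, 0.241073, 0.103523, -0.034521, -0.172401, -0.309459, -0.445042, -0.578504, -0.70921, -0.836536, -0.959875, -1.07864, -1.192265, -1.300208, -1.401955, -1.497021, -1.584954, -1.665333, -1.737776, -1.801938, -1.857512, -1.904235, -1.941884, -1.970278, -1.989283, -1.998808].
λ_max=2, λ_min=-2*cos(pi/91); ϑ = −91·λ_min/(λ_max−λ_min) = 91*cos(pi/91)/(cos(pi/91) + 1).
≈ 45.4864402 (to 7 d.p.).
Sandwich: α(G)=45 ≤ ϑ(G)=91*cos(pi/91)/(cos(pi/91) + 1) ≤ χ(Ḡ)=46 (both strict).

91*cos(pi/91)/(cos(pi/91) + 1)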